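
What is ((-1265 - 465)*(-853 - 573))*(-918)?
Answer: -2264687640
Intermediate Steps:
((-1265 - 465)*(-853 - 573))*(-918) = -1730*(-1426)*(-918) = 2466980*(-918) = -2264687640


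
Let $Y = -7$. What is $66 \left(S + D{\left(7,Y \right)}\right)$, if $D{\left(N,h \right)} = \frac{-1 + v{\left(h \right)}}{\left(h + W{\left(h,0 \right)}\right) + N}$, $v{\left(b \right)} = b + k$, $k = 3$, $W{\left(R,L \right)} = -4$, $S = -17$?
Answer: $- \frac{2079}{2} \approx -1039.5$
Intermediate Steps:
$v{\left(b \right)} = 3 + b$ ($v{\left(b \right)} = b + 3 = 3 + b$)
$D{\left(N,h \right)} = \frac{2 + h}{-4 + N + h}$ ($D{\left(N,h \right)} = \frac{-1 + \left(3 + h\right)}{\left(h - 4\right) + N} = \frac{2 + h}{\left(-4 + h\right) + N} = \frac{2 + h}{-4 + N + h}$)
$66 \left(S + D{\left(7,Y \right)}\right) = 66 \left(-17 + \frac{2 - 7}{-4 + 7 - 7}\right) = 66 \left(-17 + \frac{1}{-4} \left(-5\right)\right) = 66 \left(-17 - - \frac{5}{4}\right) = 66 \left(-17 + \frac{5}{4}\right) = 66 \left(- \frac{63}{4}\right) = - \frac{2079}{2}$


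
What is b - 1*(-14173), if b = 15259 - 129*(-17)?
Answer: 31625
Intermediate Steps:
b = 17452 (b = 15259 + 2193 = 17452)
b - 1*(-14173) = 17452 - 1*(-14173) = 17452 + 14173 = 31625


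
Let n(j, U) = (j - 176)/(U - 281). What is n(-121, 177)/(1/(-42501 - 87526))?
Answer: -38618019/104 ≈ -3.7133e+5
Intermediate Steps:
n(j, U) = (-176 + j)/(-281 + U)
n(-121, 177)/(1/(-42501 - 87526)) = ((-176 - 121)/(-281 + 177))/(1/(-42501 - 87526)) = (-297/(-104))/(1/(-130027)) = (-1/104*(-297))/(-1/130027) = (297/104)*(-130027) = -38618019/104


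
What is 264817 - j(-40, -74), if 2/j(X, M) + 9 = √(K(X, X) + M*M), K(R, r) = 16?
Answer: 1432924769/5411 - 4*√1373/5411 ≈ 2.6482e+5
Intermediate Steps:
j(X, M) = 2/(-9 + √(16 + M²)) (j(X, M) = 2/(-9 + √(16 + M*M)) = 2/(-9 + √(16 + M²)))
264817 - j(-40, -74) = 264817 - 2/(-9 + √(16 + (-74)²)) = 264817 - 2/(-9 + √(16 + 5476)) = 264817 - 2/(-9 + √5492) = 264817 - 2/(-9 + 2*√1373)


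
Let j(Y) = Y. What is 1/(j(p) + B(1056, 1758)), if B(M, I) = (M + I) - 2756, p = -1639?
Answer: -1/1581 ≈ -0.00063251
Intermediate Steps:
B(M, I) = -2756 + I + M (B(M, I) = (I + M) - 2756 = -2756 + I + M)
1/(j(p) + B(1056, 1758)) = 1/(-1639 + (-2756 + 1758 + 1056)) = 1/(-1639 + 58) = 1/(-1581) = -1/1581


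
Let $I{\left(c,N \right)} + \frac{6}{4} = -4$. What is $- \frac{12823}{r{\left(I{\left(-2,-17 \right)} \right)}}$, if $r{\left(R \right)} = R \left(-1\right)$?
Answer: $- \frac{25646}{11} \approx -2331.5$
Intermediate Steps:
$I{\left(c,N \right)} = - \frac{11}{2}$ ($I{\left(c,N \right)} = - \frac{3}{2} - 4 = - \frac{11}{2}$)
$r{\left(R \right)} = - R$
$- \frac{12823}{r{\left(I{\left(-2,-17 \right)} \right)}} = - \frac{12823}{\left(-1\right) \left(- \frac{11}{2}\right)} = - \frac{12823}{\frac{11}{2}} = \left(-12823\right) \frac{2}{11} = - \frac{25646}{11}$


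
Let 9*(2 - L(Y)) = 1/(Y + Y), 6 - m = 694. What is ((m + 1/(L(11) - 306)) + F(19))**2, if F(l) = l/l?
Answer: 1710053158078521/3623197249 ≈ 4.7197e+5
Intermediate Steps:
m = -688 (m = 6 - 1*694 = 6 - 694 = -688)
L(Y) = 2 - 1/(18*Y) (L(Y) = 2 - 1/(9*(Y + Y)) = 2 - 1/(2*Y)/9 = 2 - 1/(18*Y))
F(l) = 1
((m + 1/(L(11) - 306)) + F(19))**2 = ((-688 + 1/((2 - 1/18/11) - 306)) + 1)**2 = ((-688 + 1/((2 - 1/18*1/11) - 306)) + 1)**2 = ((-688 + 1/((2 - 1/198) - 306)) + 1)**2 = ((-688 + 1/(395/198 - 306)) + 1)**2 = ((-688 + 1/(-60193/198)) + 1)**2 = ((-688 - 198/60193) + 1)**2 = (-41412982/60193 + 1)**2 = (-41352789/60193)**2 = 1710053158078521/3623197249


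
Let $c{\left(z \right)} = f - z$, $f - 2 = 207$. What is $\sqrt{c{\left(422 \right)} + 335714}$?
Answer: $\sqrt{335501} \approx 579.22$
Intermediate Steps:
$f = 209$ ($f = 2 + 207 = 209$)
$c{\left(z \right)} = 209 - z$
$\sqrt{c{\left(422 \right)} + 335714} = \sqrt{\left(209 - 422\right) + 335714} = \sqrt{-213 + 335714} = \sqrt{335501}$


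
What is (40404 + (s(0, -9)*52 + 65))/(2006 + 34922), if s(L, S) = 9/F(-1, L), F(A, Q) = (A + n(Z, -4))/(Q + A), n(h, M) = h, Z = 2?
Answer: 40001/36928 ≈ 1.0832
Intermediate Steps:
F(A, Q) = (2 + A)/(A + Q) (F(A, Q) = (A + 2)/(Q + A) = (2 + A)/(A + Q))
s(L, S) = -9 + 9*L (s(L, S) = 9/(((2 - 1)/(-1 + L))) = 9/((1/(-1 + L))) = 9/(1/(-1 + L)) = 9*(-1 + L) = -9 + 9*L)
(40404 + (s(0, -9)*52 + 65))/(2006 + 34922) = (40404 + ((-9 + 9*0)*52 + 65))/(2006 + 34922) = (40404 + ((-9 + 0)*52 + 65))/36928 = (40404 + (-9*52 + 65))*(1/36928) = (40404 + (-468 + 65))*(1/36928) = (40404 - 403)*(1/36928) = 40001*(1/36928) = 40001/36928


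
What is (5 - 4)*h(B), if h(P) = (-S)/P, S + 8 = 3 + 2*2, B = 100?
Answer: 1/100 ≈ 0.010000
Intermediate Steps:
S = -1 (S = -8 + (3 + 2*2) = -8 + (3 + 4) = -8 + 7 = -1)
h(P) = 1/P (h(P) = (-1*(-1))/P = 1/P)
(5 - 4)*h(B) = (5 - 4)/100 = 1*(1/100) = 1/100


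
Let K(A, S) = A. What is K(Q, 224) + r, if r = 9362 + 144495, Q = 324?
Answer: 154181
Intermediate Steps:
r = 153857
K(Q, 224) + r = 324 + 153857 = 154181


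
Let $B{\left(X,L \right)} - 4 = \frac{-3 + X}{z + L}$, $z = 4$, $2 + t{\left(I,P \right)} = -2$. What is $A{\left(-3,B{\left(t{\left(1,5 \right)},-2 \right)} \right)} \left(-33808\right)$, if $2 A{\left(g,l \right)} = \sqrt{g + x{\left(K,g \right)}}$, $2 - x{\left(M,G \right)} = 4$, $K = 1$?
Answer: $- 16904 i \sqrt{5} \approx - 37799.0 i$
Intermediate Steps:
$t{\left(I,P \right)} = -4$ ($t{\left(I,P \right)} = -2 - 2 = -4$)
$x{\left(M,G \right)} = -2$ ($x{\left(M,G \right)} = 2 - 4 = -2$)
$B{\left(X,L \right)} = 4 + \frac{-3 + X}{4 + L}$
$A{\left(g,l \right)} = \frac{\sqrt{-2 + g}}{2}$ ($A{\left(g,l \right)} = \frac{\sqrt{g - 2}}{2} = \frac{\sqrt{-2 + g}}{2}$)
$A{\left(-3,B{\left(t{\left(1,5 \right)},-2 \right)} \right)} \left(-33808\right) = \frac{\sqrt{-2 - 3}}{2} \left(-33808\right) = \frac{\sqrt{-5}}{2} \left(-33808\right) = \frac{i \sqrt{5}}{2} \left(-33808\right) = - 16904 i \sqrt{5}$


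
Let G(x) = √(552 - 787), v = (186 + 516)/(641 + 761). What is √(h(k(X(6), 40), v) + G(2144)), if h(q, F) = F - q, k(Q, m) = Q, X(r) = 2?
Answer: √(-736751 + 491401*I*√235)/701 ≈ 2.6366 + 2.9071*I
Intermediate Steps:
v = 351/701 (v = 702/1402 = 702*(1/1402) = 351/701 ≈ 0.50071)
G(x) = I*√235 (G(x) = √(-235) = I*√235)
√(h(k(X(6), 40), v) + G(2144)) = √((351/701 - 1*2) + I*√235) = √((351/701 - 2) + I*√235) = √(-1051/701 + I*√235)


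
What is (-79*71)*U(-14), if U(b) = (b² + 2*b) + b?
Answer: -863786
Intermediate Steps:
U(b) = b² + 3*b
(-79*71)*U(-14) = (-79*71)*(-14*(3 - 14)) = -(-78526)*(-11) = -5609*154 = -863786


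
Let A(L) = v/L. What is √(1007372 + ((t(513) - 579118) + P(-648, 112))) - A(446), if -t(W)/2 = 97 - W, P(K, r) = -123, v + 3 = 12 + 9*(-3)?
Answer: 9/223 + √428963 ≈ 654.99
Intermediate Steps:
v = -18 (v = -3 + (12 + 9*(-3)) = -3 + (12 - 27) = -3 - 15 = -18)
t(W) = -194 + 2*W (t(W) = -2*(97 - W) = -194 + 2*W)
A(L) = -18/L
√(1007372 + ((t(513) - 579118) + P(-648, 112))) - A(446) = √(1007372 + (((-194 + 2*513) - 579118) - 123)) - (-18)/446 = √(1007372 + (((-194 + 1026) - 579118) - 123)) - (-18)/446 = √(1007372 + ((832 - 579118) - 123)) - 1*(-9/223) = √(1007372 + (-578286 - 123)) + 9/223 = √(1007372 - 578409) + 9/223 = √428963 + 9/223 = 9/223 + √428963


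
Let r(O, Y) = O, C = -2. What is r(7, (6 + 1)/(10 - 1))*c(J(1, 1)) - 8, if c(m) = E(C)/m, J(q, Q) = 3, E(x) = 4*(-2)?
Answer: -80/3 ≈ -26.667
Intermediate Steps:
E(x) = -8
c(m) = -8/m
r(7, (6 + 1)/(10 - 1))*c(J(1, 1)) - 8 = 7*(-8/3) - 8 = -56/3 - 8 = -80/3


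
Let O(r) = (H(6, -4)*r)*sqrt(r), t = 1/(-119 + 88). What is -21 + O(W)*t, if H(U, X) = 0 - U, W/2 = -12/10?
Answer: -21 - 144*I*sqrt(15)/775 ≈ -21.0 - 0.71963*I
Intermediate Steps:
W = -12/5 (W = 2*(-12/10) = 2*(-12*1/10) = 2*(-6/5) = -12/5 ≈ -2.4000)
H(U, X) = -U
t = -1/31 (t = 1/(-31) = -1/31 ≈ -0.032258)
O(r) = -6*r**(3/2) (O(r) = ((-1*6)*r)*sqrt(r) = (-6*r)*sqrt(r) = -6*r**(3/2))
-21 + O(W)*t = -21 - (-144)*I*sqrt(15)/25*(-1/31) = -21 + (144*I*sqrt(15)/25)*(-1/31) = -21 - 144*I*sqrt(15)/775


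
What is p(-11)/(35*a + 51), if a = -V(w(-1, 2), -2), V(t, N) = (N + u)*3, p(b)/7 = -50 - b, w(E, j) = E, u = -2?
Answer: -91/157 ≈ -0.57962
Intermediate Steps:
p(b) = -350 - 7*b (p(b) = 7*(-50 - b) = -350 - 7*b)
V(t, N) = -6 + 3*N (V(t, N) = (N - 2)*3 = (-2 + N)*3 = -6 + 3*N)
a = 12 (a = -(-6 + 3*(-2)) = -(-6 - 6) = -1*(-12) = 12)
p(-11)/(35*a + 51) = (-350 - 7*(-11))/(35*12 + 51) = (-350 + 77)/(420 + 51) = -273/471 = -273*1/471 = -91/157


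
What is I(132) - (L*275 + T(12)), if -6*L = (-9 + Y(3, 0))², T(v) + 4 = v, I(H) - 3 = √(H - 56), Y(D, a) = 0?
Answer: 7415/2 + 2*√19 ≈ 3716.2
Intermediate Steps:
I(H) = 3 + √(-56 + H) (I(H) = 3 + √(H - 56) = 3 + √(-56 + H))
T(v) = -4 + v
L = -27/2 (L = -(-9 + 0)²/6 = -⅙*(-9)² = -⅙*81 = -27/2 ≈ -13.500)
I(132) - (L*275 + T(12)) = (3 + √(-56 + 132)) - (-27/2*275 + (-4 + 12)) = (3 + √76) - (-7425/2 + 8) = (3 + 2*√19) - 1*(-7409/2) = (3 + 2*√19) + 7409/2 = 7415/2 + 2*√19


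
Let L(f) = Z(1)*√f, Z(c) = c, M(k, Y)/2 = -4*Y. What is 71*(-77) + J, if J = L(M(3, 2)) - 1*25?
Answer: -5492 + 4*I ≈ -5492.0 + 4.0*I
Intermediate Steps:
M(k, Y) = -8*Y (M(k, Y) = 2*(-4*Y) = -8*Y)
L(f) = √f (L(f) = 1*√f = √f)
J = -25 + 4*I (J = √(-8*2) - 1*25 = √(-16) - 25 = 4*I - 25 = -25 + 4*I ≈ -25.0 + 4.0*I)
71*(-77) + J = 71*(-77) + (-25 + 4*I) = -5467 + (-25 + 4*I) = -5492 + 4*I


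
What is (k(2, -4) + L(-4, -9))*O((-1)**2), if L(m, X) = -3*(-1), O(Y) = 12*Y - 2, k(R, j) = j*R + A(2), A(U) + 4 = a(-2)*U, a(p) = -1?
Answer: -110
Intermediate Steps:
A(U) = -4 - U
k(R, j) = -6 + R*j (k(R, j) = j*R + (-4 - 1*2) = R*j + (-4 - 2) = R*j - 6 = -6 + R*j)
O(Y) = -2 + 12*Y
L(m, X) = 3
(k(2, -4) + L(-4, -9))*O((-1)**2) = ((-6 + 2*(-4)) + 3)*(-2 + 12*(-1)**2) = ((-6 - 8) + 3)*(-2 + 12*1) = (-14 + 3)*(-2 + 12) = -11*10 = -110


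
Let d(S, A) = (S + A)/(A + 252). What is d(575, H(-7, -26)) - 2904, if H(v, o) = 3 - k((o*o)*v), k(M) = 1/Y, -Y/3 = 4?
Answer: -8882207/3061 ≈ -2901.7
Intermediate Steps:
Y = -12 (Y = -3*4 = -12)
k(M) = -1/12 (k(M) = 1/(-12) = -1/12)
H(v, o) = 37/12 (H(v, o) = 3 - 1*(-1/12) = 3 + 1/12 = 37/12)
d(S, A) = (A + S)/(252 + A)
d(575, H(-7, -26)) - 2904 = (37/12 + 575)/(252 + 37/12) - 2904 = (6937/12)/(3061/12) - 2904 = (12/3061)*(6937/12) - 2904 = 6937/3061 - 2904 = -8882207/3061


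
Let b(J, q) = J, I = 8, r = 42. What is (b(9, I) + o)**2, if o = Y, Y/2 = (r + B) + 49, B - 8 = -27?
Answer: 23409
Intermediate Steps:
B = -19 (B = 8 - 27 = -19)
Y = 144 (Y = 2*((42 - 19) + 49) = 2*(23 + 49) = 2*72 = 144)
o = 144
(b(9, I) + o)**2 = (9 + 144)**2 = 153**2 = 23409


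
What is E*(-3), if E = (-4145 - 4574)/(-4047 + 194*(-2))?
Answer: -26157/4435 ≈ -5.8979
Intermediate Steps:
E = 8719/4435 (E = -8719/(-4047 - 388) = -8719/(-4435) = -8719*(-1/4435) = 8719/4435 ≈ 1.9660)
E*(-3) = (8719/4435)*(-3) = -26157/4435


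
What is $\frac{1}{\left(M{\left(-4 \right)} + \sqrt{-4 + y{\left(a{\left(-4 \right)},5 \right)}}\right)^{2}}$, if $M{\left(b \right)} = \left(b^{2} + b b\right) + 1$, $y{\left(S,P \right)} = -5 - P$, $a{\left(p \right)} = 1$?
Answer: $\frac{1}{\left(33 + i \sqrt{14}\right)^{2}} \approx 0.0008836 - 0.00020298 i$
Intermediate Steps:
$M{\left(b \right)} = 1 + 2 b^{2}$ ($M{\left(b \right)} = \left(b^{2} + b^{2}\right) + 1 = 2 b^{2} + 1 = 1 + 2 b^{2}$)
$\frac{1}{\left(M{\left(-4 \right)} + \sqrt{-4 + y{\left(a{\left(-4 \right)},5 \right)}}\right)^{2}} = \frac{1}{\left(\left(1 + 2 \left(-4\right)^{2}\right) + \sqrt{-4 - 10}\right)^{2}} = \frac{1}{\left(\left(1 + 2 \cdot 16\right) + \sqrt{-4 - 10}\right)^{2}} = \frac{1}{\left(\left(1 + 32\right) + \sqrt{-4 - 10}\right)^{2}} = \frac{1}{\left(33 + \sqrt{-14}\right)^{2}} = \frac{1}{\left(33 + i \sqrt{14}\right)^{2}}$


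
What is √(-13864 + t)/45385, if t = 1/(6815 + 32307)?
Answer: I*√21219280136654/1775551970 ≈ 0.0025944*I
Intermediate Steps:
t = 1/39122 ≈ 2.5561e-5
√(-13864 + t)/45385 = √(-13864 + 1/39122)/45385 = √(-542387407/39122)*(1/45385) = (I*√21219280136654/39122)*(1/45385) = I*√21219280136654/1775551970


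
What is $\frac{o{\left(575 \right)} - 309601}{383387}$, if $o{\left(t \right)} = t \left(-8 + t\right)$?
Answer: $\frac{16424}{383387} \approx 0.042839$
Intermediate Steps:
$\frac{o{\left(575 \right)} - 309601}{383387} = \frac{575 \left(-8 + 575\right) - 309601}{383387} = \left(575 \cdot 567 - 309601\right) \frac{1}{383387} = \left(326025 - 309601\right) \frac{1}{383387} = 16424 \cdot \frac{1}{383387} = \frac{16424}{383387}$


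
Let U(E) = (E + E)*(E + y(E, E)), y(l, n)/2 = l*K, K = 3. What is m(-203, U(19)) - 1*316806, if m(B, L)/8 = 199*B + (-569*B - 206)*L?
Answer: 4661210050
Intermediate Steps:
y(l, n) = 6*l (y(l, n) = 2*(l*3) = 2*(3*l) = 6*l)
U(E) = 14*E² (U(E) = (E + E)*(E + 6*E) = (2*E)*(7*E) = 14*E²)
m(B, L) = 1592*B + 8*L*(-206 - 569*B) (m(B, L) = 8*(199*B + (-569*B - 206)*L) = 8*(199*B + (-206 - 569*B)*L) = 8*(199*B + L*(-206 - 569*B)) = 1592*B + 8*L*(-206 - 569*B))
m(-203, U(19)) - 1*316806 = (-23072*19² + 1592*(-203) - 4552*(-203)*14*19²) - 1*316806 = (-23072*361 - 323176 - 4552*(-203)*14*361) - 316806 = (-1648*5054 - 323176 - 4552*(-203)*5054) - 316806 = (-8328992 - 323176 + 4670179024) - 316806 = 4661526856 - 316806 = 4661210050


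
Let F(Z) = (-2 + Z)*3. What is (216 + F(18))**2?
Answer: 69696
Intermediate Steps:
F(Z) = -6 + 3*Z
(216 + F(18))**2 = (216 + (-6 + 3*18))**2 = (216 + (-6 + 54))**2 = (216 + 48)**2 = 264**2 = 69696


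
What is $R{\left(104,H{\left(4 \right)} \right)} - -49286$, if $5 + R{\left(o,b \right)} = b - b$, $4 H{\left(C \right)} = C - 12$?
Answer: $49281$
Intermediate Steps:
$H{\left(C \right)} = -3 + \frac{C}{4}$ ($H{\left(C \right)} = \frac{C - 12}{4} = \frac{-12 + C}{4} = -3 + \frac{C}{4}$)
$R{\left(o,b \right)} = -5$ ($R{\left(o,b \right)} = -5 + \left(b - b\right) = -5 + 0 = -5$)
$R{\left(104,H{\left(4 \right)} \right)} - -49286 = -5 - -49286 = -5 + 49286 = 49281$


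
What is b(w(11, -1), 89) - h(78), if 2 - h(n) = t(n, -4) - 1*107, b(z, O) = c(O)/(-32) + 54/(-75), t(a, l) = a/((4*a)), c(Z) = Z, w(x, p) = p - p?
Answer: -89801/800 ≈ -112.25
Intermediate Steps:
w(x, p) = 0
t(a, l) = 1/4 (t(a, l) = a*(1/(4*a)) = 1/4)
b(z, O) = -18/25 - O/32 (b(z, O) = O/(-32) + 54/(-75) = O*(-1/32) + 54*(-1/75) = -O/32 - 18/25 = -18/25 - O/32)
h(n) = 435/4 (h(n) = 2 - (1/4 - 1*107) = 2 - (1/4 - 107) = 2 - 1*(-427/4) = 2 + 427/4 = 435/4)
b(w(11, -1), 89) - h(78) = (-18/25 - 1/32*89) - 1*435/4 = (-18/25 - 89/32) - 435/4 = -2801/800 - 435/4 = -89801/800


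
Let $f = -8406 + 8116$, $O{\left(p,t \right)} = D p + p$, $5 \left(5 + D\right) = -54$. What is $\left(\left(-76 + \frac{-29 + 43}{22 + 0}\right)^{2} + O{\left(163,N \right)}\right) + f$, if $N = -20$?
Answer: $\frac{1801253}{605} \approx 2977.3$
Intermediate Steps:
$D = - \frac{79}{5}$ ($D = -5 + \frac{1}{5} \left(-54\right) = -5 - \frac{54}{5} = - \frac{79}{5} \approx -15.8$)
$O{\left(p,t \right)} = - \frac{74 p}{5}$ ($O{\left(p,t \right)} = - \frac{79 p}{5} + p = - \frac{74 p}{5}$)
$f = -290$
$\left(\left(-76 + \frac{-29 + 43}{22 + 0}\right)^{2} + O{\left(163,N \right)}\right) + f = \left(\left(-76 + \frac{-29 + 43}{22 + 0}\right)^{2} - \frac{12062}{5}\right) - 290 = \left(\left(-76 + \frac{14}{22}\right)^{2} - \frac{12062}{5}\right) - 290 = \left(\left(-76 + 14 \cdot \frac{1}{22}\right)^{2} - \frac{12062}{5}\right) - 290 = \left(\left(-76 + \frac{7}{11}\right)^{2} - \frac{12062}{5}\right) - 290 = \left(\left(- \frac{829}{11}\right)^{2} - \frac{12062}{5}\right) - 290 = \left(\frac{687241}{121} - \frac{12062}{5}\right) - 290 = \frac{1976703}{605} - 290 = \frac{1801253}{605}$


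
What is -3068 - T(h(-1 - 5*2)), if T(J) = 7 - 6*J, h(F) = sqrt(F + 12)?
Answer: -3069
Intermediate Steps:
h(F) = sqrt(12 + F)
-3068 - T(h(-1 - 5*2)) = -3068 - (7 - 6*sqrt(12 + (-1 - 5*2))) = -3068 - (7 - 6*sqrt(12 + (-1 - 10))) = -3068 - (7 - 6*sqrt(12 - 11)) = -3068 - (7 - 6*sqrt(1)) = -3068 - (7 - 6*1) = -3068 - (7 - 6) = -3068 - 1*1 = -3068 - 1 = -3069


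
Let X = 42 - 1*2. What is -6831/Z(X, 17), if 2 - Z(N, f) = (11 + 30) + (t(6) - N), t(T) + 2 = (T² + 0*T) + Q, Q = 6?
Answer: 2277/13 ≈ 175.15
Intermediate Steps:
t(T) = 4 + T² (t(T) = -2 + ((T² + 0*T) + 6) = -2 + ((T² + 0) + 6) = -2 + (T² + 6) = -2 + (6 + T²) = 4 + T²)
X = 40 (X = 42 - 2 = 40)
Z(N, f) = -79 + N (Z(N, f) = 2 - ((11 + 30) + ((4 + 6²) - N)) = 2 - (41 + ((4 + 36) - N)) = 2 - (41 + (40 - N)) = 2 - (81 - N) = 2 + (-81 + N) = -79 + N)
-6831/Z(X, 17) = -6831/(-79 + 40) = -6831/(-39) = -6831*(-1/39) = 2277/13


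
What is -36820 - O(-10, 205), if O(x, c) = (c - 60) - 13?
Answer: -36952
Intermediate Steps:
O(x, c) = -73 + c (O(x, c) = (-60 + c) - 13 = -73 + c)
-36820 - O(-10, 205) = -36820 - (-73 + 205) = -36820 - 1*132 = -36820 - 132 = -36952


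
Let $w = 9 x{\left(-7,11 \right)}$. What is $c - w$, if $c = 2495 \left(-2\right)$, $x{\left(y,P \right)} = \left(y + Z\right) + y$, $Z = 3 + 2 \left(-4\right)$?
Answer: $-4819$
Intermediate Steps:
$Z = -5$ ($Z = 3 - 8 = -5$)
$x{\left(y,P \right)} = -5 + 2 y$ ($x{\left(y,P \right)} = \left(y - 5\right) + y = \left(-5 + y\right) + y = -5 + 2 y$)
$c = -4990$
$w = -171$ ($w = 9 \left(-5 + 2 \left(-7\right)\right) = 9 \left(-5 - 14\right) = 9 \left(-19\right) = -171$)
$c - w = -4990 - -171 = -4990 + 171 = -4819$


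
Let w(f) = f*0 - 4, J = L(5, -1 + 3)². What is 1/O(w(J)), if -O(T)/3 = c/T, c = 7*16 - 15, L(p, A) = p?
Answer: 4/291 ≈ 0.013746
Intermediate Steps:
c = 97 (c = 112 - 15 = 97)
J = 25 (J = 5² = 25)
w(f) = -4 (w(f) = 0 - 4 = -4)
O(T) = -291/T
1/O(w(J)) = 1/(-291/(-4)) = 1/(-291*(-¼)) = 1/(291/4) = 4/291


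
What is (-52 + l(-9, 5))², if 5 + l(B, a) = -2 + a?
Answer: 2916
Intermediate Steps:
l(B, a) = -7 + a (l(B, a) = -5 + (-2 + a) = -7 + a)
(-52 + l(-9, 5))² = (-52 + (-7 + 5))² = (-52 - 2)² = (-54)² = 2916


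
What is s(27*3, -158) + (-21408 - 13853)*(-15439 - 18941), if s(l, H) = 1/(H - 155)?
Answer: 379441505339/313 ≈ 1.2123e+9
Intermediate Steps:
s(l, H) = 1/(-155 + H)
s(27*3, -158) + (-21408 - 13853)*(-15439 - 18941) = 1/(-155 - 158) + (-21408 - 13853)*(-15439 - 18941) = 1/(-313) - 35261*(-34380) = -1/313 + 1212273180 = 379441505339/313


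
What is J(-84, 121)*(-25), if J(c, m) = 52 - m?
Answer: 1725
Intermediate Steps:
J(-84, 121)*(-25) = (52 - 1*121)*(-25) = (52 - 121)*(-25) = -69*(-25) = 1725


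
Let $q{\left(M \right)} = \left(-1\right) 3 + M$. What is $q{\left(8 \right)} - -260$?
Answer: $265$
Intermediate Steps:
$q{\left(M \right)} = -3 + M$
$q{\left(8 \right)} - -260 = \left(-3 + 8\right) - -260 = 5 + 260 = 265$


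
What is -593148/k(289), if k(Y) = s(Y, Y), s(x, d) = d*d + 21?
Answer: -296574/41771 ≈ -7.1000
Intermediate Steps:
s(x, d) = 21 + d² (s(x, d) = d² + 21 = 21 + d²)
k(Y) = 21 + Y²
-593148/k(289) = -593148/(21 + 289²) = -593148/(21 + 83521) = -593148/83542 = -593148*1/83542 = -296574/41771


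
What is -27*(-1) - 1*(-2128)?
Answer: 2155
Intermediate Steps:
-27*(-1) - 1*(-2128) = 27 + 2128 = 2155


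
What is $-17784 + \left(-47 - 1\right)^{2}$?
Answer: $-15480$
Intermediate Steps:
$-17784 + \left(-47 - 1\right)^{2} = -17784 + \left(-48\right)^{2} = -17784 + 2304 = -15480$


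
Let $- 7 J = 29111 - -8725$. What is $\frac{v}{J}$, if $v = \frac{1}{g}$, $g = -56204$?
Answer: $\frac{7}{2126534544} \approx 3.2917 \cdot 10^{-9}$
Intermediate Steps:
$J = - \frac{37836}{7}$ ($J = - \frac{29111 - -8725}{7} = - \frac{29111 + 8725}{7} = \left(- \frac{1}{7}\right) 37836 = - \frac{37836}{7} \approx -5405.1$)
$v = - \frac{1}{56204}$ ($v = \frac{1}{-56204} = - \frac{1}{56204} \approx -1.7792 \cdot 10^{-5}$)
$\frac{v}{J} = - \frac{1}{56204 \left(- \frac{37836}{7}\right)} = \left(- \frac{1}{56204}\right) \left(- \frac{7}{37836}\right) = \frac{7}{2126534544}$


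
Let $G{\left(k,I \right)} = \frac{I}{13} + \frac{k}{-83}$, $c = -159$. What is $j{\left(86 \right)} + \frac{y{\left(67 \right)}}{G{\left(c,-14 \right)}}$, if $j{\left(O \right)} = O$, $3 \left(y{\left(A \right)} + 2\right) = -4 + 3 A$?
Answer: $\frac{439579}{2715} \approx 161.91$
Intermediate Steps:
$y{\left(A \right)} = - \frac{10}{3} + A$ ($y{\left(A \right)} = -2 + \frac{-4 + 3 A}{3} = -2 + \left(- \frac{4}{3} + A\right) = - \frac{10}{3} + A$)
$G{\left(k,I \right)} = - \frac{k}{83} + \frac{I}{13}$ ($G{\left(k,I \right)} = I \frac{1}{13} + k \left(- \frac{1}{83}\right) = \frac{I}{13} - \frac{k}{83} = - \frac{k}{83} + \frac{I}{13}$)
$j{\left(86 \right)} + \frac{y{\left(67 \right)}}{G{\left(c,-14 \right)}} = 86 + \frac{- \frac{10}{3} + 67}{\left(- \frac{1}{83}\right) \left(-159\right) + \frac{1}{13} \left(-14\right)} = 86 + \frac{191}{3 \left(\frac{159}{83} - \frac{14}{13}\right)} = 86 + \frac{191}{3 \cdot \frac{905}{1079}} = 86 + \frac{191}{3} \cdot \frac{1079}{905} = 86 + \frac{206089}{2715} = \frac{439579}{2715}$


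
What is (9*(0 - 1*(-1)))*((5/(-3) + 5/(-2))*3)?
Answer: -225/2 ≈ -112.50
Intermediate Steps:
(9*(0 - 1*(-1)))*((5/(-3) + 5/(-2))*3) = (9*(0 + 1))*((5*(-1/3) + 5*(-1/2))*3) = (9*1)*((-5/3 - 5/2)*3) = 9*(-25/6*3) = 9*(-25/2) = -225/2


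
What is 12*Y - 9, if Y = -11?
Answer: -141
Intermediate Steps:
12*Y - 9 = 12*(-11) - 9 = -132 - 9 = -141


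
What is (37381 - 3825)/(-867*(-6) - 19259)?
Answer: -33556/14057 ≈ -2.3871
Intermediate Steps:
(37381 - 3825)/(-867*(-6) - 19259) = 33556/(5202 - 19259) = 33556/(-14057) = 33556*(-1/14057) = -33556/14057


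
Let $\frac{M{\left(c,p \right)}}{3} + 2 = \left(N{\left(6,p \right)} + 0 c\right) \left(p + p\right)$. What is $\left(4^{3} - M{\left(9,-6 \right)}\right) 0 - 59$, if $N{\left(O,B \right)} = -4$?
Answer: $-59$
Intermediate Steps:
$M{\left(c,p \right)} = -6 - 24 p$ ($M{\left(c,p \right)} = -6 + 3 \left(-4 + 0 c\right) \left(p + p\right) = -6 + 3 \left(-4 + 0\right) 2 p = -6 + 3 \left(- 4 \cdot 2 p\right) = -6 + 3 \left(- 8 p\right) = -6 - 24 p$)
$\left(4^{3} - M{\left(9,-6 \right)}\right) 0 - 59 = \left(4^{3} - \left(-6 - -144\right)\right) 0 - 59 = \left(64 - \left(-6 + 144\right)\right) 0 - 59 = \left(64 - 138\right) 0 - 59 = \left(-74\right) 0 - 59 = 0 - 59 = -59$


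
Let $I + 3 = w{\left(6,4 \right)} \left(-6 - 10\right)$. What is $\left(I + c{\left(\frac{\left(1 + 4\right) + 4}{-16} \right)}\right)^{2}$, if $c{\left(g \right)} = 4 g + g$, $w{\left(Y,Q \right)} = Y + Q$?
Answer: $\frac{7038409}{256} \approx 27494.0$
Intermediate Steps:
$w{\left(Y,Q \right)} = Q + Y$
$c{\left(g \right)} = 5 g$
$I = -163$ ($I = -3 + \left(4 + 6\right) \left(-6 - 10\right) = -3 + 10 \left(-16\right) = -3 - 160 = -163$)
$\left(I + c{\left(\frac{\left(1 + 4\right) + 4}{-16} \right)}\right)^{2} = \left(-163 + 5 \frac{\left(1 + 4\right) + 4}{-16}\right)^{2} = \left(-163 + 5 \left(5 + 4\right) \left(- \frac{1}{16}\right)\right)^{2} = \left(-163 + 5 \cdot 9 \left(- \frac{1}{16}\right)\right)^{2} = \left(-163 + 5 \left(- \frac{9}{16}\right)\right)^{2} = \left(-163 - \frac{45}{16}\right)^{2} = \left(- \frac{2653}{16}\right)^{2} = \frac{7038409}{256}$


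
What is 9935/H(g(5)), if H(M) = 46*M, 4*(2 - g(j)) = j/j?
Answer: 19870/161 ≈ 123.42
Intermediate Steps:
g(j) = 7/4 (g(j) = 2 - j/(4*j) = 2 - ¼*1 = 2 - ¼ = 7/4)
9935/H(g(5)) = 9935/((46*(7/4))) = 9935/(161/2) = 9935*(2/161) = 19870/161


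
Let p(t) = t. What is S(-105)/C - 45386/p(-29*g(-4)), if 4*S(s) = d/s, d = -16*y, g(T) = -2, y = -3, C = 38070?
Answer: -15118643983/19320525 ≈ -782.52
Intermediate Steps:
d = 48 (d = -16*(-3) = 48)
S(s) = 12/s (S(s) = (48/s)/4 = 12/s)
S(-105)/C - 45386/p(-29*g(-4)) = (12/(-105))/38070 - 45386/((-29*(-2))) = (12*(-1/105))*(1/38070) - 45386/58 = -4/35*1/38070 - 45386*1/58 = -2/666225 - 22693/29 = -15118643983/19320525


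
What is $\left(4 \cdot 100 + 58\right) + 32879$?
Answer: $33337$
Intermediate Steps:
$\left(4 \cdot 100 + 58\right) + 32879 = \left(400 + 58\right) + 32879 = 458 + 32879 = 33337$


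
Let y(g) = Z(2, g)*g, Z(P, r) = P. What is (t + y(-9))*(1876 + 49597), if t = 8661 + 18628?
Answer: 1403720183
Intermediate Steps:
y(g) = 2*g
t = 27289
(t + y(-9))*(1876 + 49597) = (27289 + 2*(-9))*(1876 + 49597) = (27289 - 18)*51473 = 27271*51473 = 1403720183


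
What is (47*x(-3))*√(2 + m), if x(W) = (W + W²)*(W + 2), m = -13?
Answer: -282*I*√11 ≈ -935.29*I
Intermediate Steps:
x(W) = (2 + W)*(W + W²) (x(W) = (W + W²)*(2 + W) = (2 + W)*(W + W²))
(47*x(-3))*√(2 + m) = (47*(-3*(2 + (-3)² + 3*(-3))))*√(2 - 13) = (47*(-3*(2 + 9 - 9)))*√(-11) = (47*(-3*2))*(I*√11) = (47*(-6))*(I*√11) = -282*I*√11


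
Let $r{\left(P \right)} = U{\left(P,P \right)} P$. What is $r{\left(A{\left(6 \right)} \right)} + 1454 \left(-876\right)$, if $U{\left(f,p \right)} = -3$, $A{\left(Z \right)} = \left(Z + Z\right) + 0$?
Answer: $-1273740$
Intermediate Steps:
$A{\left(Z \right)} = 2 Z$ ($A{\left(Z \right)} = 2 Z + 0 = 2 Z$)
$r{\left(P \right)} = - 3 P$
$r{\left(A{\left(6 \right)} \right)} + 1454 \left(-876\right) = - 3 \cdot 2 \cdot 6 + 1454 \left(-876\right) = \left(-3\right) 12 - 1273704 = -36 - 1273704 = -1273740$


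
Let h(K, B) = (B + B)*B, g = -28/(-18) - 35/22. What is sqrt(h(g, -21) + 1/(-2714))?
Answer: sqrt(6496629358)/2714 ≈ 29.698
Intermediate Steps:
g = -7/198 (g = -28*(-1/18) - 35*1/22 = 14/9 - 35/22 = -7/198 ≈ -0.035354)
h(K, B) = 2*B**2 (h(K, B) = (2*B)*B = 2*B**2)
sqrt(h(g, -21) + 1/(-2714)) = sqrt(2*(-21)**2 + 1/(-2714)) = sqrt(2*441 - 1/2714) = sqrt(882 - 1/2714) = sqrt(2393747/2714) = sqrt(6496629358)/2714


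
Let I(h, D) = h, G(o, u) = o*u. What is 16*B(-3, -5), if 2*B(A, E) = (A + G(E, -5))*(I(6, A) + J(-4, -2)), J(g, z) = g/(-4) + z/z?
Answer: 1408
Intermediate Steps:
J(g, z) = 1 - g/4 (J(g, z) = g*(-¼) + 1 = -g/4 + 1 = 1 - g/4)
B(A, E) = -20*E + 4*A (B(A, E) = ((A + E*(-5))*(6 + (1 - ¼*(-4))))/2 = ((A - 5*E)*(6 + (1 + 1)))/2 = ((A - 5*E)*(6 + 2))/2 = ((A - 5*E)*8)/2 = (-40*E + 8*A)/2 = -20*E + 4*A)
16*B(-3, -5) = 16*(-20*(-5) + 4*(-3)) = 16*(100 - 12) = 16*88 = 1408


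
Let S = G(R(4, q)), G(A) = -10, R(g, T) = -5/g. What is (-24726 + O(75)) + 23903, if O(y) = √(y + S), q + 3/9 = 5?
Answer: -823 + √65 ≈ -814.94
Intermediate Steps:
q = 14/3 (q = -⅓ + 5 = 14/3 ≈ 4.6667)
S = -10
O(y) = √(-10 + y) (O(y) = √(y - 10) = √(-10 + y))
(-24726 + O(75)) + 23903 = (-24726 + √(-10 + 75)) + 23903 = (-24726 + √65) + 23903 = -823 + √65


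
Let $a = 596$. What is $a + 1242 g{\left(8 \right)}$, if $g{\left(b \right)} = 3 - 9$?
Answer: $-6856$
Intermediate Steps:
$g{\left(b \right)} = -6$
$a + 1242 g{\left(8 \right)} = 596 + 1242 \left(-6\right) = 596 - 7452 = -6856$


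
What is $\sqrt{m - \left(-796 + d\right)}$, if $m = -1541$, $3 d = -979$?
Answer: $\frac{2 i \sqrt{942}}{3} \approx 20.461 i$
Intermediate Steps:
$d = - \frac{979}{3}$ ($d = \frac{1}{3} \left(-979\right) = - \frac{979}{3} \approx -326.33$)
$\sqrt{m - \left(-796 + d\right)} = \sqrt{-1541 + \left(796 - - \frac{979}{3}\right)} = \sqrt{-1541 + \left(796 + \frac{979}{3}\right)} = \sqrt{-1541 + \frac{3367}{3}} = \sqrt{- \frac{1256}{3}} = \frac{2 i \sqrt{942}}{3}$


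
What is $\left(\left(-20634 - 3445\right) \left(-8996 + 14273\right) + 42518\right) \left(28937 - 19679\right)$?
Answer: $-1175973055170$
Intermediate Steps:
$\left(\left(-20634 - 3445\right) \left(-8996 + 14273\right) + 42518\right) \left(28937 - 19679\right) = \left(\left(-24079\right) 5277 + 42518\right) 9258 = \left(-127064883 + 42518\right) 9258 = \left(-127022365\right) 9258 = -1175973055170$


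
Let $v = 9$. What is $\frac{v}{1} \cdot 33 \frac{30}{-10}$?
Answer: $-891$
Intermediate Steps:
$\frac{v}{1} \cdot 33 \frac{30}{-10} = \frac{9}{1} \cdot 33 \frac{30}{-10} = 9 \cdot 1 \cdot 33 \cdot 30 \left(- \frac{1}{10}\right) = 9 \cdot 33 \left(-3\right) = 297 \left(-3\right) = -891$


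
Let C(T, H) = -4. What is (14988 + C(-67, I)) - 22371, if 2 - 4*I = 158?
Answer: -7387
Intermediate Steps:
I = -39 (I = 1/2 - 1/4*158 = 1/2 - 79/2 = -39)
(14988 + C(-67, I)) - 22371 = (14988 - 4) - 22371 = 14984 - 22371 = -7387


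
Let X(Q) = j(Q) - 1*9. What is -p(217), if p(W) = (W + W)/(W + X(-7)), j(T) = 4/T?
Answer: -1519/726 ≈ -2.0923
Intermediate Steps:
X(Q) = -9 + 4/Q (X(Q) = 4/Q - 1*9 = 4/Q - 9 = -9 + 4/Q)
p(W) = 2*W/(-67/7 + W) (p(W) = (W + W)/(W + (-9 + 4/(-7))) = (2*W)/(W + (-9 + 4*(-⅐))) = (2*W)/(W + (-9 - 4/7)) = (2*W)/(W - 67/7) = (2*W)/(-67/7 + W) = 2*W/(-67/7 + W))
-p(217) = -14*217/(-67 + 7*217) = -14*217/(-67 + 1519) = -14*217/1452 = -1*1519/726 = -1519/726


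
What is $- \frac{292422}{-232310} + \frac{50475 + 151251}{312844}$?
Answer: $\frac{380069877}{199661510} \approx 1.9036$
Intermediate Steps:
$- \frac{292422}{-232310} + \frac{50475 + 151251}{312844} = \left(-292422\right) \left(- \frac{1}{232310}\right) + 201726 \cdot \frac{1}{312844} = \frac{11247}{8935} + \frac{14409}{22346} = \frac{380069877}{199661510}$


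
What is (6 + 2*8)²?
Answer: 484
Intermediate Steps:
(6 + 2*8)² = (6 + 16)² = 22² = 484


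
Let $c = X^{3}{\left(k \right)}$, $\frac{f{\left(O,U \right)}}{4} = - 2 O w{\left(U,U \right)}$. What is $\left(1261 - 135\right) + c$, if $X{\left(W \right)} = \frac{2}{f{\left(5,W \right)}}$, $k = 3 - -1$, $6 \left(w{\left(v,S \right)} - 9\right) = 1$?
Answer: $\frac{187338249973}{166375000} \approx 1126.0$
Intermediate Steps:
$w{\left(v,S \right)} = \frac{55}{6}$ ($w{\left(v,S \right)} = 9 + \frac{1}{6} \cdot 1 = 9 + \frac{1}{6} = \frac{55}{6}$)
$f{\left(O,U \right)} = - \frac{220 O}{3}$ ($f{\left(O,U \right)} = 4 - 2 O \frac{55}{6} = 4 \left(- \frac{55 O}{3}\right) = - \frac{220 O}{3}$)
$k = 4$ ($k = 3 + 1 = 4$)
$X{\left(W \right)} = - \frac{3}{550}$ ($X{\left(W \right)} = \frac{2}{\left(- \frac{220}{3}\right) 5} = \frac{2}{- \frac{1100}{3}} = 2 \left(- \frac{3}{1100}\right) = - \frac{3}{550}$)
$c = - \frac{27}{166375000}$ ($c = \left(- \frac{3}{550}\right)^{3} = - \frac{27}{166375000} \approx -1.6228 \cdot 10^{-7}$)
$\left(1261 - 135\right) + c = \left(1261 - 135\right) - \frac{27}{166375000} = 1126 - \frac{27}{166375000} = \frac{187338249973}{166375000}$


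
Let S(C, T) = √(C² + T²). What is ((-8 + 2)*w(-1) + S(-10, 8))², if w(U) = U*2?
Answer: 308 + 48*√41 ≈ 615.35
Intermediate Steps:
w(U) = 2*U
((-8 + 2)*w(-1) + S(-10, 8))² = ((-8 + 2)*(2*(-1)) + √((-10)² + 8²))² = (-6*(-2) + √(100 + 64))² = (12 + √164)² = (12 + 2*√41)²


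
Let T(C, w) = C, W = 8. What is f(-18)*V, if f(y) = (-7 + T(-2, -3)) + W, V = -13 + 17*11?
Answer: -174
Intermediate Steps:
V = 174 (V = -13 + 187 = 174)
f(y) = -1 (f(y) = (-7 - 2) + 8 = -9 + 8 = -1)
f(-18)*V = -1*174 = -174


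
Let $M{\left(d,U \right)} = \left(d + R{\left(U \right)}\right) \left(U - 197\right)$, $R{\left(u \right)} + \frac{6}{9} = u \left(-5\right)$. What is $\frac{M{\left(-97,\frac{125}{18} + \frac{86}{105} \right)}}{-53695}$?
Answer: $- \frac{2050209143}{4262309100} \approx -0.48101$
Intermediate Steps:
$R{\left(u \right)} = - \frac{2}{3} - 5 u$ ($R{\left(u \right)} = - \frac{2}{3} + u \left(-5\right) = - \frac{2}{3} - 5 u$)
$M{\left(d,U \right)} = \left(-197 + U\right) \left(- \frac{2}{3} + d - 5 U\right)$ ($M{\left(d,U \right)} = \left(d - \left(\frac{2}{3} + 5 U\right)\right) \left(U - 197\right) = \left(- \frac{2}{3} + d - 5 U\right) \left(-197 + U\right) = \left(-197 + U\right) \left(- \frac{2}{3} + d - 5 U\right)$)
$\frac{M{\left(-97,\frac{125}{18} + \frac{86}{105} \right)}}{-53695} = \frac{\frac{394}{3} - -19109 - 5 \left(\frac{125}{18} + \frac{86}{105}\right)^{2} + \frac{2953 \left(\frac{125}{18} + \frac{86}{105}\right)}{3} + \left(\frac{125}{18} + \frac{86}{105}\right) \left(-97\right)}{-53695} = \left(\frac{394}{3} + 19109 - 5 \left(125 \cdot \frac{1}{18} + 86 \cdot \frac{1}{105}\right)^{2} + \frac{2953 \left(125 \cdot \frac{1}{18} + 86 \cdot \frac{1}{105}\right)}{3} + \left(125 \cdot \frac{1}{18} + 86 \cdot \frac{1}{105}\right) \left(-97\right)\right) \left(- \frac{1}{53695}\right) = \left(\frac{394}{3} + 19109 - 5 \left(\frac{125}{18} + \frac{86}{105}\right)^{2} + \frac{2953 \left(\frac{125}{18} + \frac{86}{105}\right)}{3} + \left(\frac{125}{18} + \frac{86}{105}\right) \left(-97\right)\right) \left(- \frac{1}{53695}\right) = \left(\frac{394}{3} + 19109 - 5 \left(\frac{4891}{630}\right)^{2} + \frac{2953}{3} \cdot \frac{4891}{630} + \frac{4891}{630} \left(-97\right)\right) \left(- \frac{1}{53695}\right) = \left(\frac{394}{3} + 19109 - \frac{23921881}{79380} + \frac{14443123}{1890} - \frac{474427}{630}\right) \left(- \frac{1}{53695}\right) = \frac{2050209143}{79380} \left(- \frac{1}{53695}\right) = - \frac{2050209143}{4262309100}$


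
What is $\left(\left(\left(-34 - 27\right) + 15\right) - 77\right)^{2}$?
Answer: $15129$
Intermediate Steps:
$\left(\left(\left(-34 - 27\right) + 15\right) - 77\right)^{2} = \left(\left(-61 + 15\right) - 77\right)^{2} = \left(-46 - 77\right)^{2} = \left(-123\right)^{2} = 15129$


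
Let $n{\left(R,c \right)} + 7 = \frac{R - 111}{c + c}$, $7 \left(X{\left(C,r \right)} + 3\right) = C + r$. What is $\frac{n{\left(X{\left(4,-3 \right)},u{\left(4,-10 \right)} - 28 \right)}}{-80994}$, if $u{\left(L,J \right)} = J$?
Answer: $\frac{2927}{43088808} \approx 6.793 \cdot 10^{-5}$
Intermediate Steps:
$X{\left(C,r \right)} = -3 + \frac{C}{7} + \frac{r}{7}$ ($X{\left(C,r \right)} = -3 + \frac{C + r}{7} = -3 + \left(\frac{C}{7} + \frac{r}{7}\right) = -3 + \frac{C}{7} + \frac{r}{7}$)
$n{\left(R,c \right)} = -7 + \frac{-111 + R}{2 c}$ ($n{\left(R,c \right)} = -7 + \frac{R - 111}{c + c} = -7 + \frac{-111 + R}{2 c}$)
$\frac{n{\left(X{\left(4,-3 \right)},u{\left(4,-10 \right)} - 28 \right)}}{-80994} = \frac{\frac{1}{2} \frac{1}{-10 - 28} \left(-111 + \left(-3 + \frac{1}{7} \cdot 4 + \frac{1}{7} \left(-3\right)\right) - 14 \left(-10 - 28\right)\right)}{-80994} = \frac{-111 - \frac{20}{7} - 14 \left(-10 - 28\right)}{2 \left(-10 - 28\right)} \left(- \frac{1}{80994}\right) = \frac{-111 - \frac{20}{7} - -532}{2 \left(-38\right)} \left(- \frac{1}{80994}\right) = \frac{1}{2} \left(- \frac{1}{38}\right) \left(-111 - \frac{20}{7} + 532\right) \left(- \frac{1}{80994}\right) = \frac{1}{2} \left(- \frac{1}{38}\right) \frac{2927}{7} \left(- \frac{1}{80994}\right) = \left(- \frac{2927}{532}\right) \left(- \frac{1}{80994}\right) = \frac{2927}{43088808}$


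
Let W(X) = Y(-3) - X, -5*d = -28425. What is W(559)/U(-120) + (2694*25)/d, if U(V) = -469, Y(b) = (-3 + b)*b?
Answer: 2310849/177751 ≈ 13.000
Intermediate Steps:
d = 5685 (d = -⅕*(-28425) = 5685)
Y(b) = b*(-3 + b)
W(X) = 18 - X (W(X) = -3*(-3 - 3) - X = -3*(-6) - X = 18 - X)
W(559)/U(-120) + (2694*25)/d = (18 - 1*559)/(-469) + (2694*25)/5685 = (18 - 559)*(-1/469) + 67350*(1/5685) = -541*(-1/469) + 4490/379 = 541/469 + 4490/379 = 2310849/177751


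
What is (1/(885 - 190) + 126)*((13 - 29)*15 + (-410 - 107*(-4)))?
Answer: -19440762/695 ≈ -27972.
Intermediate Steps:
(1/(885 - 190) + 126)*((13 - 29)*15 + (-410 - 107*(-4))) = (1/695 + 126)*(-16*15 + (-410 + 428)) = (1/695 + 126)*(-240 + 18) = (87571/695)*(-222) = -19440762/695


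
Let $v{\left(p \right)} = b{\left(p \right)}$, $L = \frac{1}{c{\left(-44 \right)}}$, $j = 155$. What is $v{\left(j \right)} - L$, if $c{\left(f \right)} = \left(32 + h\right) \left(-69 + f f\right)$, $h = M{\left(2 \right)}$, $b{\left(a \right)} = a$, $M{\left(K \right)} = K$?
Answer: $\frac{9839089}{63478} \approx 155.0$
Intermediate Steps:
$h = 2$
$c{\left(f \right)} = -2346 + 34 f^{2}$ ($c{\left(f \right)} = \left(32 + 2\right) \left(-69 + f f\right) = 34 \left(-69 + f^{2}\right) = -2346 + 34 f^{2}$)
$L = \frac{1}{63478}$ ($L = \frac{1}{-2346 + 34 \left(-44\right)^{2}} = \frac{1}{-2346 + 34 \cdot 1936} = \frac{1}{-2346 + 65824} = \frac{1}{63478} \approx 1.5753 \cdot 10^{-5}$)
$v{\left(p \right)} = p$
$v{\left(j \right)} - L = 155 - \frac{1}{63478} = \frac{9839089}{63478}$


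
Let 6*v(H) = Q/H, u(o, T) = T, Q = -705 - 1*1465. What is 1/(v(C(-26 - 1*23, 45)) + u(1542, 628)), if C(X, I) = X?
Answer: 21/13343 ≈ 0.0015739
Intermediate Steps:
Q = -2170 (Q = -705 - 1465 = -2170)
v(H) = -1085/(3*H) (v(H) = (-2170/H)/6 = -1085/(3*H))
1/(v(C(-26 - 1*23, 45)) + u(1542, 628)) = 1/(-1085/(3*(-26 - 1*23)) + 628) = 1/(-1085/(3*(-26 - 23)) + 628) = 1/(-1085/3/(-49) + 628) = 1/(-1085/3*(-1/49) + 628) = 1/(155/21 + 628) = 1/(13343/21) = 21/13343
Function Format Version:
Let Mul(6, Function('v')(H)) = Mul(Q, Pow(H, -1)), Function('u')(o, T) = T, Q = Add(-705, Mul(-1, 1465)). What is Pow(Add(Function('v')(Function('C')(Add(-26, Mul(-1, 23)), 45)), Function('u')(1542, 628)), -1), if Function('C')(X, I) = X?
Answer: Rational(21, 13343) ≈ 0.0015739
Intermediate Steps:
Q = -2170 (Q = Add(-705, -1465) = -2170)
Function('v')(H) = Mul(Rational(-1085, 3), Pow(H, -1)) (Function('v')(H) = Mul(Rational(1, 6), Mul(-2170, Pow(H, -1))) = Mul(Rational(-1085, 3), Pow(H, -1)))
Pow(Add(Function('v')(Function('C')(Add(-26, Mul(-1, 23)), 45)), Function('u')(1542, 628)), -1) = Pow(Add(Mul(Rational(-1085, 3), Pow(Add(-26, Mul(-1, 23)), -1)), 628), -1) = Pow(Add(Mul(Rational(-1085, 3), Pow(Add(-26, -23), -1)), 628), -1) = Pow(Add(Mul(Rational(-1085, 3), Pow(-49, -1)), 628), -1) = Pow(Add(Mul(Rational(-1085, 3), Rational(-1, 49)), 628), -1) = Pow(Add(Rational(155, 21), 628), -1) = Pow(Rational(13343, 21), -1) = Rational(21, 13343)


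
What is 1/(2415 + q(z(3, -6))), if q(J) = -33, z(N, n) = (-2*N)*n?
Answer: 1/2382 ≈ 0.00041982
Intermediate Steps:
z(N, n) = -2*N*n
1/(2415 + q(z(3, -6))) = 1/(2415 - 33) = 1/2382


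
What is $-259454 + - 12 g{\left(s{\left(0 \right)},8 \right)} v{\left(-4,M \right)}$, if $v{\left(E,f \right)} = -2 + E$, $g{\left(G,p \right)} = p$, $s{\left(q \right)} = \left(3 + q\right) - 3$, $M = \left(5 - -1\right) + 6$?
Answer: $-258878$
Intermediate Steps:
$M = 12$ ($M = \left(5 + 1\right) + 6 = 6 + 6 = 12$)
$s{\left(q \right)} = q$
$-259454 + - 12 g{\left(s{\left(0 \right)},8 \right)} v{\left(-4,M \right)} = -259454 + \left(-12\right) 8 \left(-2 - 4\right) = -259454 - -576 = -259454 + 576 = -258878$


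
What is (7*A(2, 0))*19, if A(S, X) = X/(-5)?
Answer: 0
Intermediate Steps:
A(S, X) = -X/5 (A(S, X) = X*(-1/5) = -X/5)
(7*A(2, 0))*19 = (7*(-1/5*0))*19 = (7*0)*19 = 0*19 = 0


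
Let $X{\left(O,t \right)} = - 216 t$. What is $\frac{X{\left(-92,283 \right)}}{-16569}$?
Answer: $\frac{6792}{1841} \approx 3.6893$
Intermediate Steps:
$\frac{X{\left(-92,283 \right)}}{-16569} = \frac{\left(-216\right) 283}{-16569} = \left(-61128\right) \left(- \frac{1}{16569}\right) = \frac{6792}{1841}$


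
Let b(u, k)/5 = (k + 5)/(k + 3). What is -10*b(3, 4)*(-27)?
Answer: 12150/7 ≈ 1735.7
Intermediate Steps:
b(u, k) = 5*(5 + k)/(3 + k) (b(u, k) = 5*((k + 5)/(k + 3)) = 5*((5 + k)/(3 + k)) = 5*(5 + k)/(3 + k))
-10*b(3, 4)*(-27) = -50*(5 + 4)/(3 + 4)*(-27) = -50*9/7*(-27) = -10*45/7*(-27) = -450/7*(-27) = 12150/7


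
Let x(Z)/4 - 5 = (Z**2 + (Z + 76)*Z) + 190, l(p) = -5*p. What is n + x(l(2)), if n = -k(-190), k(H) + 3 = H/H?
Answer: -1458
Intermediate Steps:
x(Z) = 780 + 4*Z**2 + 4*Z*(76 + Z) (x(Z) = 20 + 4*((Z**2 + (Z + 76)*Z) + 190) = 20 + 4*((Z**2 + (76 + Z)*Z) + 190) = 20 + 4*((Z**2 + Z*(76 + Z)) + 190) = 20 + 4*(190 + Z**2 + Z*(76 + Z)) = 20 + (760 + 4*Z**2 + 4*Z*(76 + Z)) = 780 + 4*Z**2 + 4*Z*(76 + Z))
k(H) = -2 (k(H) = -3 + H/H = -3 + 1 = -2)
n = 2 (n = -1*(-2) = 2)
n + x(l(2)) = 2 + (780 + 8*(-5*2)**2 + 304*(-5*2)) = 2 + (780 + 8*(-10)**2 + 304*(-10)) = 2 + (780 + 8*100 - 3040) = 2 + (780 + 800 - 3040) = 2 - 1460 = -1458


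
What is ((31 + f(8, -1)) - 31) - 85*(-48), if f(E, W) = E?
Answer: 4088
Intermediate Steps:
((31 + f(8, -1)) - 31) - 85*(-48) = ((31 + 8) - 31) - 85*(-48) = (39 - 31) + 4080 = 8 + 4080 = 4088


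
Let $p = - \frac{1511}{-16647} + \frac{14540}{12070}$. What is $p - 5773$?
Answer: $- \frac{115970450602}{20092929} \approx -5771.7$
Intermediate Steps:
$p = \frac{26028515}{20092929}$ ($p = \left(-1511\right) \left(- \frac{1}{16647}\right) + 14540 \cdot \frac{1}{12070} = \frac{1511}{16647} + \frac{1454}{1207} = \frac{26028515}{20092929} \approx 1.2954$)
$p - 5773 = \frac{26028515}{20092929} - 5773 = - \frac{115970450602}{20092929}$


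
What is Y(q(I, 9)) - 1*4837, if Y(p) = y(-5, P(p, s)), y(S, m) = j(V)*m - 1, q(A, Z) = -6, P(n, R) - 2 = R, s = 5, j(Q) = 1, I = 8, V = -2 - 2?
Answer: -4831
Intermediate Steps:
V = -4
P(n, R) = 2 + R
y(S, m) = -1 + m (y(S, m) = 1*m - 1 = m - 1 = -1 + m)
Y(p) = 6 (Y(p) = -1 + (2 + 5) = -1 + 7 = 6)
Y(q(I, 9)) - 1*4837 = 6 - 1*4837 = 6 - 4837 = -4831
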